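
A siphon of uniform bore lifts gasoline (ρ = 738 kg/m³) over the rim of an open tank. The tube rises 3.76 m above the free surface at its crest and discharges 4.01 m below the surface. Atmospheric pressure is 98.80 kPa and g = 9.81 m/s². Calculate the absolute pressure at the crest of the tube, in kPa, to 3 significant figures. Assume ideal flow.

P_top ≈ 42.5 kPa

The outlet speed comes from Torricelli: v = √(2g·4.01) = 8.87 m/s.
With constant cross-section the crest speed equals v; applying Bernoulli from the surface up to the crest, P_top = P_atm − ½ρv² − ρg·h_top.
P_top = 98800 − ½·738·8.87² − 738·9.81·3.76 = 42500 Pa.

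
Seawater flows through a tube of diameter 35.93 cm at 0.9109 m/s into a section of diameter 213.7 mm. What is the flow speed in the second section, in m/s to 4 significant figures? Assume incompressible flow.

Continuity gives A₁v₁ = A₂v₂, so v₂ = (1014 cm²)/(358.7 cm²) × 0.9109 m/s = 2.575 m/s.

2.575 m/s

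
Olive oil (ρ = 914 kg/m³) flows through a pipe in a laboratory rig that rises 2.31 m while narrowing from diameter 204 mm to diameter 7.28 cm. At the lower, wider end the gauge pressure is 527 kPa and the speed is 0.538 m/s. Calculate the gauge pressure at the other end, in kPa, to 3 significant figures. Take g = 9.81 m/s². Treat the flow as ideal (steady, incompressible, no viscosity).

Continuity gives A₁v₁ = A₂v₂, so v₂ = (327 cm²)/(41.6 cm²) × 0.538 m/s = 4.22 m/s.
Energy conservation along the streamline gives P₂ = P₁ − ½ρ(v₂² − v₁²) − ρg(h₂ − h₁).
P₂ = 527000 + ½·914·(0.538² − 4.22²) − 914·9.81·(+2.31) = 527000 + (-8020) − (20700) = 498000 Pa.

P₂ ≈ 498 kPa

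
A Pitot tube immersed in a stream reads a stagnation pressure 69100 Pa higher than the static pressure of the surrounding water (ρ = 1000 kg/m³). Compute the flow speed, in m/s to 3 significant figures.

Bernoulli between the free stream and the stagnation point: ½ρv² = P_stag − P_static.
v = √(2ΔP/ρ) = √(2·69100/1000) = 11.8 m/s.

11.8 m/s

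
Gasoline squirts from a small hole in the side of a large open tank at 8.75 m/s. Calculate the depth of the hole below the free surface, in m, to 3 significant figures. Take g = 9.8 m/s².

Inverting v = √(2gh) gives h = v² / 2g.
h = 8.75²/(2·9.8) = 76.6/19.60 = 3.91 m.

h ≈ 3.91 m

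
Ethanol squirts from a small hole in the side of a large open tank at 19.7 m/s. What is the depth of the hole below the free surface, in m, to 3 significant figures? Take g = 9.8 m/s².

For a small hole in a large open tank, ½v² = gh, giving h = v²/(2g).
h = 19.7²/(2·9.8) = 388/19.60 = 19.8 m.

19.8 m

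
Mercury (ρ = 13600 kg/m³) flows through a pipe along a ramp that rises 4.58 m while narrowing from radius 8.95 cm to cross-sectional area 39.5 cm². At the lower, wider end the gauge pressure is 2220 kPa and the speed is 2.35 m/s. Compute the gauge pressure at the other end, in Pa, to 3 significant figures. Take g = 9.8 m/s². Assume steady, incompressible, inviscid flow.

The volume flow rate is constant, so v₂ = (A₁/A₂)v₁ = (252/39.5)·2.35 = 15.0 m/s.
Energy conservation along the streamline gives P₂ = P₁ − ½ρ(v₂² − v₁²) − ρg(h₂ − h₁).
P₂ = 2220000 + ½·13600·(2.35² − 15.0²) − 13600·9.8·(+4.58) = 2220000 + (-1490000) − (610000) = 123000 Pa.

P₂ ≈ 123000 Pa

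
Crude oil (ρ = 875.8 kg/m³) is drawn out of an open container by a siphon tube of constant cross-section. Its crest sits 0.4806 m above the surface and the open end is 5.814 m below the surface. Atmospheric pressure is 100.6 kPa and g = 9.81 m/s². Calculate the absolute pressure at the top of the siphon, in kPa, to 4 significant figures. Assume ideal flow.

From the surface to the outlet (both open to atmosphere, surface at rest): v = √(2g·h_out) = √(2·9.81·5.814) = 10.68 m/s.
With constant cross-section the crest speed equals v; applying Bernoulli from the surface up to the crest, P_top = P_atm − ½ρv² − ρg·h_top.
P_top = 100600 − ½·875.8·10.68² − 875.8·9.81·0.4806 = 46520 Pa.

46.52 kPa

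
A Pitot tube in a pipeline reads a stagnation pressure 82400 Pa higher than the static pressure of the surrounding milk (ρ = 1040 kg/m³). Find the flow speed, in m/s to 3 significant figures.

Bernoulli between the free stream and the stagnation point: ½ρv² = P_stag − P_static.
v = √(2ΔP/ρ) = √(2·82400/1040) = 12.6 m/s.

v ≈ 12.6 m/s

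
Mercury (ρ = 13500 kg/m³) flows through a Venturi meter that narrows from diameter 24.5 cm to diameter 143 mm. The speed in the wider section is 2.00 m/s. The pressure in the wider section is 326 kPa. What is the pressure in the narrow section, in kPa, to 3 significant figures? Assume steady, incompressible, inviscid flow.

Continuity gives A₁v₁ = A₂v₂, so v₂ = (471 cm²)/(161 cm²) × 2.00 m/s = 5.87 m/s.
The pipe is horizontal, so Bernoulli reduces to P₁ + ½ρv₁² = P₂ + ½ρv₂².
P₂ = P₁ − ½ρ(v₂² − v₁²) = 326000 − ½·13500·(5.87² − 2.00²) = 326000 − 206000 = 120000 Pa.

P₂ = 120 kPa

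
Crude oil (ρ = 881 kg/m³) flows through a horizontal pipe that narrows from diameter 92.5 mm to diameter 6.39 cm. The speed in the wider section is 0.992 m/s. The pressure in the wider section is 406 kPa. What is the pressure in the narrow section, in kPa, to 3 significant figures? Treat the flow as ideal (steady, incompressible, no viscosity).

P₂ ≈ 405 kPa

The volume flow rate is constant, so v₂ = (A₁/A₂)v₁ = (67.2/32.1)·0.992 = 2.08 m/s.
Bernoulli (h₁ = h₂): P₁ − P₂ = ½ρ(v₂² − v₁²).
P₂ = P₁ − ½ρ(v₂² − v₁²) = 406000 − ½·881·(2.08² − 0.992²) = 406000 − 1470 = 405000 Pa.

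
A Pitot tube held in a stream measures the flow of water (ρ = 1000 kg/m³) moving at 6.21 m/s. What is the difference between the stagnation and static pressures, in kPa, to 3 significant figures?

Bernoulli between the free stream and the stagnation point: ½ρv² = P_stag − P_static.
ΔP = ½·1000·6.21² = 19300 Pa.

ΔP = 19.3 kPa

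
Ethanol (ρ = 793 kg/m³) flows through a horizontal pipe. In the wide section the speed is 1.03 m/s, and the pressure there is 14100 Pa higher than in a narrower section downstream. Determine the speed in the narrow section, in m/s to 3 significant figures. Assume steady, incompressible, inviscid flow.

v₂ ≈ 6.05 m/s

Along the level pipe P + ½ρv² is conserved, hence v₂² = v₁² + 2(P₁ − P₂)/ρ.
v₂ = √(1.03² + 2·14100/793) = √(1.06 + 35.6) = 6.05 m/s.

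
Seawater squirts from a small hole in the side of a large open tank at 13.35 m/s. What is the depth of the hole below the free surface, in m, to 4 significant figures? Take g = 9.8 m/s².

h = 9.093 m

Torricelli: v = √(2gh), so h = v²/(2g).
h = 13.35²/(2·9.8) = 178.2/19.60 = 9.093 m.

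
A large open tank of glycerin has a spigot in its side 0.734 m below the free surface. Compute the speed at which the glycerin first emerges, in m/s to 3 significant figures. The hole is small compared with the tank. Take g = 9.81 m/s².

3.79 m/s

Bernoulli from surface to hole (P equal, v_surface ≈ 0): v = √(2gh) = √(2×9.81×0.734) = 3.79 m/s.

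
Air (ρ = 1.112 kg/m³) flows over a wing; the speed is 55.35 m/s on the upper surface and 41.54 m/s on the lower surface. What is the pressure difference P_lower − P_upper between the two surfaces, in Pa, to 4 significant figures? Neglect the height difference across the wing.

The pressure is lower where the speed is higher: ΔP = ½ρ(v_up² − v_low²).
ΔP = ½·1.112·(55.35² − 41.54²) = 744.0 Pa.

744.0 Pa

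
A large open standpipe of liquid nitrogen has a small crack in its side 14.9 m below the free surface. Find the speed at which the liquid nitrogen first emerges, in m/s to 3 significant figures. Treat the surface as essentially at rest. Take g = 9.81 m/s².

The surface is effectively still and both ends are open, so ½v² = gh and v = √(2·9.81·14.9) = 17.1 m/s.

v ≈ 17.1 m/s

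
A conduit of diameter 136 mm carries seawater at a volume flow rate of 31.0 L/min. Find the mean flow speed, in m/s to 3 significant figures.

Q = 31.0 L/min = 0.000517 m³/s.
v = Q/A = 0.000517 / 0.0145 = 0.0356 m/s.

v ≈ 0.0356 m/s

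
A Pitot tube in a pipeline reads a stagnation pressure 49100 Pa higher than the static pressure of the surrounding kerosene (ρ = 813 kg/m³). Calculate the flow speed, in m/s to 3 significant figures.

11.0 m/s

The dynamic pressure equals the rise in static pressure at the stagnation point: ΔP = ½ρv².
v = √(2ΔP/ρ) = √(2·49100/813) = 11.0 m/s.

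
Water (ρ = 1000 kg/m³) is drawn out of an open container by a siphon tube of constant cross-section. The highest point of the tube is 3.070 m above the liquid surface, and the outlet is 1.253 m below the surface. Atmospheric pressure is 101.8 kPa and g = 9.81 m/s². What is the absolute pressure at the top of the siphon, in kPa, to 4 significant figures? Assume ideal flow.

P_top ≈ 59.39 kPa

From the surface to the outlet (both open to atmosphere, surface at rest): v = √(2g·h_out) = √(2·9.81·1.253) = 4.958 m/s.
Continuity keeps v the same throughout the tube; from surface to crest, P_atm + 0 = P_top + ½ρv² + ρg·h_top.
P_top = 101800 − ½·1000·4.958² − 1000·9.81·3.070 = 59390 Pa.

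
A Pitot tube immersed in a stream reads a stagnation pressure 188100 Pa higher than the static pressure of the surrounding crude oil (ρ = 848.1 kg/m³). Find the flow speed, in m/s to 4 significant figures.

Bernoulli between the free stream and the stagnation point: ½ρv² = P_stag − P_static.
v = √(2ΔP/ρ) = √(2·188100/848.1) = 21.06 m/s.

21.06 m/s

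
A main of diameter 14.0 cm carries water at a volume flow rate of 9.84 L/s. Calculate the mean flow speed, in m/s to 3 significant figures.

v = 0.639 m/s

Q = 9.84 L/s = 0.00984 m³/s.
v = Q/A = 0.00984 / 0.0154 = 0.639 m/s.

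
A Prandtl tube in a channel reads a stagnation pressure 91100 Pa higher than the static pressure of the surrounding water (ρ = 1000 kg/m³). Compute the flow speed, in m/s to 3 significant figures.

At the stagnation point the flow is brought to rest, so Bernoulli gives P_stag − P_static = ½ρv².
v = √(2ΔP/ρ) = √(2·91100/1000) = 13.5 m/s.

v = 13.5 m/s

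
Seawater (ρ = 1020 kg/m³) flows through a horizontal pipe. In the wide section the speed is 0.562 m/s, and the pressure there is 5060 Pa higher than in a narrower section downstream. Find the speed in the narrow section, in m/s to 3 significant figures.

With h₁ = h₂, rearranging Bernoulli gives v₂ = √(v₁² + 2ΔP/ρ).
v₂ = √(0.562² + 2·5060/1020) = √(0.316 + 9.92) = 3.20 m/s.

v₂ ≈ 3.20 m/s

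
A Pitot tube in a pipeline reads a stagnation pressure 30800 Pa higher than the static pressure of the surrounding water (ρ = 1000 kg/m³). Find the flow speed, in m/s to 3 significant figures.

v ≈ 7.85 m/s

The dynamic pressure equals the rise in static pressure at the stagnation point: ΔP = ½ρv².
v = √(2ΔP/ρ) = √(2·30800/1000) = 7.85 m/s.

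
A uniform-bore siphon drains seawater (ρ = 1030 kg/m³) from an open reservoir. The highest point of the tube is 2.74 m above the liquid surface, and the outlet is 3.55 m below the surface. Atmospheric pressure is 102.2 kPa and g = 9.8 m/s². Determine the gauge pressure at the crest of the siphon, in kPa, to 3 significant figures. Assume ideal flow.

From the surface to the outlet (both open to atmosphere, surface at rest): v = √(2g·h_out) = √(2·9.8·3.55) = 8.34 m/s.
Continuity keeps v the same throughout the tube; from surface to crest, P_atm + 0 = P_top + ½ρv² + ρg·h_top.
P_top = 102200 − ½·1030·8.34² − 1030·9.8·2.74 = 38700 Pa. So P_gauge = P_top − P_atm = -63500 Pa.

P_gauge = -63.5 kPa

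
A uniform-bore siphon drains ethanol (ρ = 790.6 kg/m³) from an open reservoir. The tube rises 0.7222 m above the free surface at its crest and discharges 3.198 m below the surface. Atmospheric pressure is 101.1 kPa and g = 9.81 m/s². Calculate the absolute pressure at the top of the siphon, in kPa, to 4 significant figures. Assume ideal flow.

The outlet speed comes from Torricelli: v = √(2g·3.198) = 7.921 m/s.
With constant cross-section the crest speed equals v; applying Bernoulli from the surface up to the crest, P_top = P_atm − ½ρv² − ρg·h_top.
P_top = 101100 − ½·790.6·7.921² − 790.6·9.81·0.7222 = 70700 Pa.

70.70 kPa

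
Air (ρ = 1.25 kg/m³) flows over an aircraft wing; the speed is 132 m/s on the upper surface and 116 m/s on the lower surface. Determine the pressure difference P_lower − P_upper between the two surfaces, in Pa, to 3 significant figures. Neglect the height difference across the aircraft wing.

With negligible Δh, P + ½ρv² is constant, so P_low − P_up = ½ρ(v_up² − v_low²).
ΔP = ½·1.25·(132² − 116²) = 2480 Pa.

ΔP ≈ 2480 Pa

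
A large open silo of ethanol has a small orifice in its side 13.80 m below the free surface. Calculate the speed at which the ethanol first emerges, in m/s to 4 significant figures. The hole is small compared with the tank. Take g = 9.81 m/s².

v ≈ 16.45 m/s

The surface is effectively still and both ends are open, so ½v² = gh and v = √(2·9.81·13.80) = 16.45 m/s.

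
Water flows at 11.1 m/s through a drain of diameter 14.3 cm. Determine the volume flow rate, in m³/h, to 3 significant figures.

Q = 642 m³/h

Q = A·v = 0.0161 m² × 11.1 m/s = 0.178 m³/s.
Converting: 0.178 m³/s × 3600 = 642 m³/h.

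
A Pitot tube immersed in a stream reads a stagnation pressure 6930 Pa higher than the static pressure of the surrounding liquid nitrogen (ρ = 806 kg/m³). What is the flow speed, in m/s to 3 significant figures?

At the stagnation point the flow is brought to rest, so Bernoulli gives P_stag − P_static = ½ρv².
v = √(2ΔP/ρ) = √(2·6930/806) = 4.15 m/s.

4.15 m/s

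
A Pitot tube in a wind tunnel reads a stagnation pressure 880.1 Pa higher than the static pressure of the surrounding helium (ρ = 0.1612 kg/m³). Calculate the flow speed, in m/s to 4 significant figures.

The dynamic pressure equals the rise in static pressure at the stagnation point: ΔP = ½ρv².
v = √(2ΔP/ρ) = √(2·880.1/0.1612) = 104.5 m/s.

104.5 m/s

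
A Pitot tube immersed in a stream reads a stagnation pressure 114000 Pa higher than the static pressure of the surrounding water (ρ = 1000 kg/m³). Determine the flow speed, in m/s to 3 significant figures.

v ≈ 15.1 m/s

The dynamic pressure equals the rise in static pressure at the stagnation point: ΔP = ½ρv².
v = √(2ΔP/ρ) = √(2·114000/1000) = 15.1 m/s.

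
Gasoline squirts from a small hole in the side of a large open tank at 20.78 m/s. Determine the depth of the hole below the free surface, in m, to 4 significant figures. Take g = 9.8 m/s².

Torricelli: v = √(2gh), so h = v²/(2g).
h = 20.78²/(2·9.8) = 431.8/19.60 = 22.03 m.

22.03 m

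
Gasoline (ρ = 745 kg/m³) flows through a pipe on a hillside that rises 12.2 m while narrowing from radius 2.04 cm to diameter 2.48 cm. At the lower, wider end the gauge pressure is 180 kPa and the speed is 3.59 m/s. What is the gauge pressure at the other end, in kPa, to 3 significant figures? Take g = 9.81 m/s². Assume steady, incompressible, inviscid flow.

P₂ ≈ 60.5 kPa

Mass conservation (A₁v₁ = A₂v₂) gives v₂ = 3.59 × 13.1/4.83 = 9.72 m/s.
Energy conservation along the streamline gives P₂ = P₁ − ½ρ(v₂² − v₁²) − ρg(h₂ − h₁).
P₂ = 180000 + ½·745·(3.59² − 9.72²) − 745·9.81·(+12.2) = 180000 + (-30400) − (89200) = 60500 Pa.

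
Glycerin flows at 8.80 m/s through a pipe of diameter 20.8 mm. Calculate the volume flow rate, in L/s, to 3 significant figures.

Q = A·v = 0.000340 m² × 8.80 m/s = 0.00299 m³/s.
Converting: 0.00299 m³/s × 1000 = 2.99 L/s.

Q ≈ 2.99 L/s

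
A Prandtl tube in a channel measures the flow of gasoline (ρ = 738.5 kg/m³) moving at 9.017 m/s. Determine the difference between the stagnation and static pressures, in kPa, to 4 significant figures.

At the stagnation point the flow is brought to rest, so Bernoulli gives P_stag − P_static = ½ρv².
ΔP = ½·738.5·9.017² = 30020 Pa.

ΔP = 30.02 kPa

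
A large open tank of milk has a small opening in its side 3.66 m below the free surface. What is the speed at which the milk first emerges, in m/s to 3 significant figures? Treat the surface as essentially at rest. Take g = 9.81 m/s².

v = 8.47 m/s

Torricelli's result v = √(2gh) gives v = √(2·9.81·3.66) = 8.47 m/s.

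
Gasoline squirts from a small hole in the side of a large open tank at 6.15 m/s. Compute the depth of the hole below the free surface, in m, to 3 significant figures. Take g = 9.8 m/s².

1.93 m

For a small hole in a large open tank, ½v² = gh, giving h = v²/(2g).
h = 6.15²/(2·9.8) = 37.8/19.60 = 1.93 m.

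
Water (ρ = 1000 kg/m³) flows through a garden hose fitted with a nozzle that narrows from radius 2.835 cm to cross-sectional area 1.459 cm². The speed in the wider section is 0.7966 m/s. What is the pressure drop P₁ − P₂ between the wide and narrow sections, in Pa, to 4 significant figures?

Continuity gives A₁v₁ = A₂v₂, so v₂ = (25.25 cm²)/(1.459 cm²) × 0.7966 m/s = 13.79 m/s.
The pipe is horizontal, so Bernoulli reduces to P₁ + ½ρv₁² = P₂ + ½ρv₂².
P₁ − P₂ = ½·1000·(13.79² − 0.7966²) = ½·1000·189.4 = 94710 Pa.

94710 Pa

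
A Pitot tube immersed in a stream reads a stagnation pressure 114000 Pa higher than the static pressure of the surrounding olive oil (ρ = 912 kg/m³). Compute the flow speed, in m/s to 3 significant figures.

v = 15.8 m/s

At the stagnation point the flow is brought to rest, so Bernoulli gives P_stag − P_static = ½ρv².
v = √(2ΔP/ρ) = √(2·114000/912) = 15.8 m/s.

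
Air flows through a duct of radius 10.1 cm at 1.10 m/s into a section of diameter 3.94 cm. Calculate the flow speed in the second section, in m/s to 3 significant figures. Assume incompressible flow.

v₂ = 28.9 m/s

Mass conservation (A₁v₁ = A₂v₂) gives v₂ = 1.10 × 320/12.2 = 28.9 m/s.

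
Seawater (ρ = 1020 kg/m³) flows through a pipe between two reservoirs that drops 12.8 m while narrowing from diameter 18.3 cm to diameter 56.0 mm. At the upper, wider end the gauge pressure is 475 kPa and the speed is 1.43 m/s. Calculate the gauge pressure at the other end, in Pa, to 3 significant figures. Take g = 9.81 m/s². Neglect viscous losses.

Continuity gives A₁v₁ = A₂v₂, so v₂ = (263 cm²)/(24.6 cm²) × 1.43 m/s = 15.3 m/s.
Bernoulli: P₁ + ½ρv₁² + ρg h₁ = P₂ + ½ρv₂² + ρg h₂, so P₂ = P₁ + ½ρ(v₁² − v₂²) − ρg(h₂ − h₁).
P₂ = 475000 + ½·1020·(1.43² − 15.3²) − 1020·9.81·(−12.8) = 475000 + (-118000) − (-128000) = 485000 Pa.

485000 Pa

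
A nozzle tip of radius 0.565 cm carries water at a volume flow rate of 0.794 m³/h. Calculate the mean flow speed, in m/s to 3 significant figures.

v ≈ 2.20 m/s

Q = 0.794 m³/h = 0.000221 m³/s.
v = Q/A = 0.000221 / 0.000100 = 2.20 m/s.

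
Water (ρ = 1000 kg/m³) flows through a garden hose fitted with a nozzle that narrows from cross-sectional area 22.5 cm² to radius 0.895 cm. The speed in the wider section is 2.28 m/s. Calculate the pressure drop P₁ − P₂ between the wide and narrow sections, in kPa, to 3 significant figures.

By continuity, v₂ = v₁·A₁/A₂ = 2.28·(22.5/2.52) = 20.4 m/s.
With no height change, Bernoulli's equation is P₁ + ½ρv₁² = P₂ + ½ρv₂².
P₁ − P₂ = ½·1000·(20.4² − 2.28²) = ½·1000·410 = 205000 Pa.

ΔP ≈ 205 kPa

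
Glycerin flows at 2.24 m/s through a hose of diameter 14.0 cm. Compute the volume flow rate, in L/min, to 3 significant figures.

Q = A·v = 0.0154 m² × 2.24 m/s = 0.0345 m³/s.
Converting: 0.0345 m³/s × 60000 = 2070 L/min.

Q ≈ 2070 L/min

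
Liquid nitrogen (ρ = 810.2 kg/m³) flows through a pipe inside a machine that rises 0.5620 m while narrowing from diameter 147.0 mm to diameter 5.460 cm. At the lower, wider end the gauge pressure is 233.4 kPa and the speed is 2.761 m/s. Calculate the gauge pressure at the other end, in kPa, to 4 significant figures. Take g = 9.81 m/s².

P₂ ≈ 69.77 kPa

Continuity gives A₁v₁ = A₂v₂, so v₂ = (169.7 cm²)/(23.41 cm²) × 2.761 m/s = 20.01 m/s.
Bernoulli: P₁ + ½ρv₁² + ρg h₁ = P₂ + ½ρv₂² + ρg h₂, so P₂ = P₁ + ½ρ(v₁² − v₂²) − ρg(h₂ − h₁).
P₂ = 233400 + ½·810.2·(2.761² − 20.01²) − 810.2·9.81·(+0.5620) = 233400 + (-159200) − (4467) = 69770 Pa.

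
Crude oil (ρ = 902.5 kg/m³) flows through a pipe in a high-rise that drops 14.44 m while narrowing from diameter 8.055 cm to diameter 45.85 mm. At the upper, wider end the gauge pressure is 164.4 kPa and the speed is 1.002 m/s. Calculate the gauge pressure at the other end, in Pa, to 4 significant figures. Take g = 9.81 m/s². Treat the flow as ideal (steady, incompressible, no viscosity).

The volume flow rate is constant, so v₂ = (A₁/A₂)v₁ = (50.96/16.51)·1.002 = 3.093 m/s.
Applying Bernoulli between the two ends and solving for P₂: P₂ = P₁ + ½ρ(v₁² − v₂²) − ρgΔh.
P₂ = 164400 + ½·902.5·(1.002² − 3.093²) − 902.5·9.81·(−14.44) = 164400 + (-3863) − (-127800) = 288400 Pa.

P₂ ≈ 288400 Pa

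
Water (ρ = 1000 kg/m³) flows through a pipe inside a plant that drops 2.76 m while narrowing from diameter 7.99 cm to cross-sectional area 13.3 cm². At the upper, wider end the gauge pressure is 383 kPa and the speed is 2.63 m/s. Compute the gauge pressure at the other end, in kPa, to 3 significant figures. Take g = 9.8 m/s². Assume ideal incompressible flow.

By continuity, v₂ = v₁·A₁/A₂ = 2.63·(50.1/13.3) = 9.91 m/s.
Bernoulli: P₁ + ½ρv₁² + ρg h₁ = P₂ + ½ρv₂² + ρg h₂, so P₂ = P₁ + ½ρ(v₁² − v₂²) − ρg(h₂ − h₁).
P₂ = 383000 + ½·1000·(2.63² − 9.91²) − 1000·9.8·(−2.76) = 383000 + (-45700) − (-27000) = 364000 Pa.

P₂ = 364 kPa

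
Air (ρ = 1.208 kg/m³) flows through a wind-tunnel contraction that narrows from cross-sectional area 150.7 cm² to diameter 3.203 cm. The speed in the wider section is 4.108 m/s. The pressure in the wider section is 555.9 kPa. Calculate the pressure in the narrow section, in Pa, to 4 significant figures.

552300 Pa

By continuity, v₂ = v₁·A₁/A₂ = 4.108·(150.7/8.058) = 76.83 m/s.
Along the horizontal streamline, P + ½ρv² is constant.
P₂ = P₁ − ½ρ(v₂² − v₁²) = 555900 − ½·1.208·(76.83² − 4.108²) = 555900 − 3555 = 552300 Pa.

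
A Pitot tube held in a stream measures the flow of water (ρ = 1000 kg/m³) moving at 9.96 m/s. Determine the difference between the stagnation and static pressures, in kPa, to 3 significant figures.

At the stagnation point the flow is brought to rest, so Bernoulli gives P_stag − P_static = ½ρv².
ΔP = ½·1000·9.96² = 49600 Pa.

ΔP ≈ 49.6 kPa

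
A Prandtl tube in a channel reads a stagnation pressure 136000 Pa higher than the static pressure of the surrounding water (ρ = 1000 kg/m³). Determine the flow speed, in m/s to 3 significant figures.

v = 16.5 m/s

The dynamic pressure equals the rise in static pressure at the stagnation point: ΔP = ½ρv².
v = √(2ΔP/ρ) = √(2·136000/1000) = 16.5 m/s.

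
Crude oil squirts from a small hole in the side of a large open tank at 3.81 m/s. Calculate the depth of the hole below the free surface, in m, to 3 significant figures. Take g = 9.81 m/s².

For a small hole in a large open tank, ½v² = gh, giving h = v²/(2g).
h = 3.81²/(2·9.81) = 14.5/19.62 = 0.740 m.

0.740 m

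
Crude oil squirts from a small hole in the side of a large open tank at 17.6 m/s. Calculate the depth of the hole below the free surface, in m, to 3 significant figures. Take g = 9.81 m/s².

15.8 m

Inverting v = √(2gh) gives h = v² / 2g.
h = 17.6²/(2·9.81) = 310/19.62 = 15.8 m.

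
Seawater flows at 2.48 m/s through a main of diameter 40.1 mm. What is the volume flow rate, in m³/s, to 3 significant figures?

Q = A·v = 0.00126 m² × 2.48 m/s = 0.00313 m³/s.

Q ≈ 0.00313 m³/s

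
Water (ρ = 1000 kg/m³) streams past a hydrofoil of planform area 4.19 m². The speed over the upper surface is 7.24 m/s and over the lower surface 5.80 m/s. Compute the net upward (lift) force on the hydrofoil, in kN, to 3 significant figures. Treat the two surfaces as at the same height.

The faster flow above has the lower pressure; Bernoulli (same height) gives ΔP = ½ρ(v_up² − v_low²).
ΔP = ½·1000·(7.24² − 5.80²) = 9390 Pa.
Lift = ΔP · A = 9390 × 4.19 = 39300 N.

F ≈ 39.3 kN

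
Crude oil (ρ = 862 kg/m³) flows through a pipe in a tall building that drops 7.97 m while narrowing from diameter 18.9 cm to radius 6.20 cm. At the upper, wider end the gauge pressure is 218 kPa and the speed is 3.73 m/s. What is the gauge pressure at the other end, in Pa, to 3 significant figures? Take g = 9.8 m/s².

259000 Pa

The volume flow rate is constant, so v₂ = (A₁/A₂)v₁ = (281/121)·3.73 = 8.67 m/s.
Applying Bernoulli between the two ends and solving for P₂: P₂ = P₁ + ½ρ(v₁² − v₂²) − ρgΔh.
P₂ = 218000 + ½·862·(3.73² − 8.67²) − 862·9.8·(−7.97) = 218000 + (-26400) − (-67300) = 259000 Pa.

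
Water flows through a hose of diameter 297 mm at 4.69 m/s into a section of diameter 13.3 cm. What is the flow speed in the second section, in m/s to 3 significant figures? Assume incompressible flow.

v₂ = 23.4 m/s

The volume flow rate is constant, so v₂ = (A₁/A₂)v₁ = (693/139)·4.69 = 23.4 m/s.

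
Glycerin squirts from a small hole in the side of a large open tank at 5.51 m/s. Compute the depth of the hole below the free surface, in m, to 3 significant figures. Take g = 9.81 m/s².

Inverting v = √(2gh) gives h = v² / 2g.
h = 5.51²/(2·9.81) = 30.4/19.62 = 1.55 m.

h ≈ 1.55 m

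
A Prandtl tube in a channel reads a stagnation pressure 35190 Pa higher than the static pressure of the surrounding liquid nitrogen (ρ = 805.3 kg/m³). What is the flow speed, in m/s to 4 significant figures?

Bernoulli between the free stream and the stagnation point: ½ρv² = P_stag − P_static.
v = √(2ΔP/ρ) = √(2·35190/805.3) = 9.349 m/s.

v = 9.349 m/s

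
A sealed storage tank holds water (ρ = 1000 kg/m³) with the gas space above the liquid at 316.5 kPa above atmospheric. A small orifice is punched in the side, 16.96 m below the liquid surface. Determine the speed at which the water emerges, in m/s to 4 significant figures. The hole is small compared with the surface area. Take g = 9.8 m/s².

Take point 1 at the surface (v₁ ≈ 0) and point 2 at the hole (at atmospheric pressure). Bernoulli: P₁ + ρg h = P_atm + ½ρv₂².
With P₁ − P_atm = 316500 Pa, v₂ = √(2gh + 2ΔP/ρ) = √(2·9.8·16.96 + 2·316500/1000) = 31.07 m/s.

v ≈ 31.07 m/s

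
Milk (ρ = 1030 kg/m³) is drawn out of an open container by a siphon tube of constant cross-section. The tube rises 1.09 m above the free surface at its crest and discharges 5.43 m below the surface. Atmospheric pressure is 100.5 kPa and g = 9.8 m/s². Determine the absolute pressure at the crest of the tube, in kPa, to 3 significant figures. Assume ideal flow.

34.7 kPa

Bernoulli surface→outlet gives ½v² = g·h_out, so v = √(2·9.8·5.43) = 10.3 m/s.
The bore is uniform, so the speed at the crest is the same v. Bernoulli surface→crest: P_atm = P_top + ½ρv² + ρg·h_top.
P_top = 100500 − ½·1030·10.3² − 1030·9.8·1.09 = 34700 Pa.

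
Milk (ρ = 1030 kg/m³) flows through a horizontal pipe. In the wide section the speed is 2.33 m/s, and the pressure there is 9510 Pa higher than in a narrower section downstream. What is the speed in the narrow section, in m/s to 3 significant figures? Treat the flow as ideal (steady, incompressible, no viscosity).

4.89 m/s

With h₁ = h₂, rearranging Bernoulli gives v₂ = √(v₁² + 2ΔP/ρ).
v₂ = √(2.33² + 2·9510/1030) = √(5.43 + 18.5) = 4.89 m/s.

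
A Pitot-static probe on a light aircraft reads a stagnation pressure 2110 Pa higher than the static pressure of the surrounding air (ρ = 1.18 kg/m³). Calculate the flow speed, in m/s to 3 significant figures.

v ≈ 59.8 m/s

The dynamic pressure equals the rise in static pressure at the stagnation point: ΔP = ½ρv².
v = √(2ΔP/ρ) = √(2·2110/1.18) = 59.8 m/s.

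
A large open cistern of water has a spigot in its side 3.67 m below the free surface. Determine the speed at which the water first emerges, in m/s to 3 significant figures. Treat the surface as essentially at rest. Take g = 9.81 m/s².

v = 8.49 m/s

With the surface at rest and both surface and jet at atmospheric pressure, Bernoulli gives ρg h = ½ρv², so v = √(2gh) = √(2·9.81·3.67) = 8.49 m/s.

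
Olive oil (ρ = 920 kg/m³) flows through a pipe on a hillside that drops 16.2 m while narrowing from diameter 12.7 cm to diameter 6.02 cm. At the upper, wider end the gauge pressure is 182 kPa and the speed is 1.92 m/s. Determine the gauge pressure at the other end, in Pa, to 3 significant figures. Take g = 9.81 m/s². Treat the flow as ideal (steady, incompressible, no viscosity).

The volume flow rate is constant, so v₂ = (A₁/A₂)v₁ = (127/28.5)·1.92 = 8.55 m/s.
Energy conservation along the streamline gives P₂ = P₁ − ½ρ(v₂² − v₁²) − ρg(h₂ − h₁).
P₂ = 182000 + ½·920·(1.92² − 8.55²) − 920·9.81·(−16.2) = 182000 + (-31900) − (-146000) = 296000 Pa.

296000 Pa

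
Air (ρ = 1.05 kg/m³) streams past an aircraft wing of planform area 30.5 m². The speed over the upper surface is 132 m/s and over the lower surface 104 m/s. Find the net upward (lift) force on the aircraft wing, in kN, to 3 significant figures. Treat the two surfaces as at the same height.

F = 106 kN

With equal heights on the two surfaces, Bernoulli gives P_lower − P_upper = ½ρ(v_upper² − v_lower²).
ΔP = ½·1.05·(132² − 104²) = 3470 Pa.
Lift = ΔP · A = 3470 × 30.5 = 106000 N.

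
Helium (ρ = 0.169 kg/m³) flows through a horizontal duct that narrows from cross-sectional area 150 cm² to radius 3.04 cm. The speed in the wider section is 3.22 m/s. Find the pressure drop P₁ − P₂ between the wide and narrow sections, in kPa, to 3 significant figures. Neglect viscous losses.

ΔP ≈ 0.0225 kPa

Continuity gives A₁v₁ = A₂v₂, so v₂ = (150 cm²)/(29.0 cm²) × 3.22 m/s = 16.6 m/s.
Bernoulli (h₁ = h₂): P₁ − P₂ = ½ρ(v₂² − v₁²).
P₁ − P₂ = ½·0.169·(16.6² − 3.22²) = ½·0.169·266 = 22.5 Pa.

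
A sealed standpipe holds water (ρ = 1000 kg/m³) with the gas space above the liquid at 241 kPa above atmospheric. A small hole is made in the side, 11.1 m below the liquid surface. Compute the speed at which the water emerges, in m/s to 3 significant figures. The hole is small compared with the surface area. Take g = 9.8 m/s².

v ≈ 26.4 m/s

Take point 1 at the surface (v₁ ≈ 0) and point 2 at the hole (at atmospheric pressure). Bernoulli: P₁ + ρg h = P_atm + ½ρv₂².
With P₁ − P_atm = 241000 Pa, v₂ = √(2gh + 2ΔP/ρ) = √(2·9.8·11.1 + 2·241000/1000) = 26.4 m/s.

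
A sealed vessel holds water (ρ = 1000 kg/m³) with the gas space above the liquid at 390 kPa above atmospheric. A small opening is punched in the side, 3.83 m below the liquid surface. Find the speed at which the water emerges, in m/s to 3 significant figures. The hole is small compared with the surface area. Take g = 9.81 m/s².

Take point 1 at the surface (v₁ ≈ 0) and point 2 at the hole (at atmospheric pressure). Bernoulli: P₁ + ρg h = P_atm + ½ρv₂².
With P₁ − P_atm = 390000 Pa, v₂ = √(2gh + 2ΔP/ρ) = √(2·9.81·3.83 + 2·390000/1000) = 29.2 m/s.

29.2 m/s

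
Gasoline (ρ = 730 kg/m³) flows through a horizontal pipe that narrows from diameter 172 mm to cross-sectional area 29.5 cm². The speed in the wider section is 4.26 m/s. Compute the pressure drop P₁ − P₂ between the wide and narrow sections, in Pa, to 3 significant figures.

ΔP ≈ 404000 Pa

By continuity, v₂ = v₁·A₁/A₂ = 4.26·(232/29.5) = 33.6 m/s.
Bernoulli (h₁ = h₂): P₁ − P₂ = ½ρ(v₂² − v₁²).
P₁ − P₂ = ½·730·(33.6² − 4.26²) = ½·730·1110 = 404000 Pa.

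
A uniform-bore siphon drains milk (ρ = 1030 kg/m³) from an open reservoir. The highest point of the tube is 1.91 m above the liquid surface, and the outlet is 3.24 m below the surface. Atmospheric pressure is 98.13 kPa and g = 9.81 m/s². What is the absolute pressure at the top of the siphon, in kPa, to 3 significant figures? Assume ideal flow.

P_top ≈ 46.1 kPa

From the surface to the outlet (both open to atmosphere, surface at rest): v = √(2g·h_out) = √(2·9.81·3.24) = 7.97 m/s.
The bore is uniform, so the speed at the crest is the same v. Bernoulli surface→crest: P_atm = P_top + ½ρv² + ρg·h_top.
P_top = 98130 − ½·1030·7.97² − 1030·9.81·1.91 = 46100 Pa.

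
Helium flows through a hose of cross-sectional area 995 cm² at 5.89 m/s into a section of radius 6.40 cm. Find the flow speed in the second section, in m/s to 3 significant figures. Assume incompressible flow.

By continuity, v₂ = v₁·A₁/A₂ = 5.89·(995/129) = 45.5 m/s.

v₂ ≈ 45.5 m/s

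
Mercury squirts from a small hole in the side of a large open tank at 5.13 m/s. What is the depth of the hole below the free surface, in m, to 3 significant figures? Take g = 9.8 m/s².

h = 1.34 m

Torricelli: v = √(2gh), so h = v²/(2g).
h = 5.13²/(2·9.8) = 26.3/19.60 = 1.34 m.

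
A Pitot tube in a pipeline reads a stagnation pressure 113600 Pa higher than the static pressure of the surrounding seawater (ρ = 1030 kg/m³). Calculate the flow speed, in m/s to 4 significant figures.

The dynamic pressure equals the rise in static pressure at the stagnation point: ΔP = ½ρv².
v = √(2ΔP/ρ) = √(2·113600/1030) = 14.85 m/s.

v ≈ 14.85 m/s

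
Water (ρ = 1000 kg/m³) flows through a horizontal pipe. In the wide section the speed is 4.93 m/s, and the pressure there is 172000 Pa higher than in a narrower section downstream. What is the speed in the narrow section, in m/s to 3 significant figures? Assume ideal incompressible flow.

Horizontal Bernoulli: P₁ + ½ρv₁² = P₂ + ½ρv₂², so v₂² = v₁² + 2(P₁ − P₂)/ρ.
v₂ = √(4.93² + 2·172000/1000) = √(24.3 + 344) = 19.2 m/s.

v₂ ≈ 19.2 m/s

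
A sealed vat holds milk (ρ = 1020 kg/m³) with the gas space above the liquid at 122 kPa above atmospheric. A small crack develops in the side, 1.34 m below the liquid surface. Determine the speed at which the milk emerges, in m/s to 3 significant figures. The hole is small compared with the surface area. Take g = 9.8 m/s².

v = 16.3 m/s

Take point 1 at the surface (v₁ ≈ 0) and point 2 at the hole (at atmospheric pressure). Bernoulli: P₁ + ρg h = P_atm + ½ρv₂².
With P₁ − P_atm = 122000 Pa, v₂ = √(2gh + 2ΔP/ρ) = √(2·9.8·1.34 + 2·122000/1020) = 16.3 m/s.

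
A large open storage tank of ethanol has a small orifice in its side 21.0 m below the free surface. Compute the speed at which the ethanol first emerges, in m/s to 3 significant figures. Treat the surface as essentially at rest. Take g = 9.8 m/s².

v ≈ 20.3 m/s

The surface is effectively still and both ends are open, so ½v² = gh and v = √(2·9.8·21.0) = 20.3 m/s.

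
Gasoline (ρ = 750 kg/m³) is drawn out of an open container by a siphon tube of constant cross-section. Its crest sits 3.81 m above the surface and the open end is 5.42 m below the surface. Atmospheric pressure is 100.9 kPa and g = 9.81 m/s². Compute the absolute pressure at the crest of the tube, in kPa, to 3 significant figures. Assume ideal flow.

P_top = 33.0 kPa

The outlet speed comes from Torricelli: v = √(2g·5.42) = 10.3 m/s.
The bore is uniform, so the speed at the crest is the same v. Bernoulli surface→crest: P_atm = P_top + ½ρv² + ρg·h_top.
P_top = 100900 − ½·750·10.3² − 750·9.81·3.81 = 33000 Pa.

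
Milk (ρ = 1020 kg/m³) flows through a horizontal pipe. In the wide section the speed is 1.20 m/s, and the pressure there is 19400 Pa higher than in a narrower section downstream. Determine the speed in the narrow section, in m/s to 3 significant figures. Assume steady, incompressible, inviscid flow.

v₂ = 6.28 m/s

Along the level pipe P + ½ρv² is conserved, hence v₂² = v₁² + 2(P₁ − P₂)/ρ.
v₂ = √(1.20² + 2·19400/1020) = √(1.44 + 38.0) = 6.28 m/s.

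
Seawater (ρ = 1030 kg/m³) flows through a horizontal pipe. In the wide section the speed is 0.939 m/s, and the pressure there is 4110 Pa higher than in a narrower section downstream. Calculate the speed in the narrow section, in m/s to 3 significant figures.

v₂ ≈ 2.98 m/s

Horizontal Bernoulli: P₁ + ½ρv₁² = P₂ + ½ρv₂², so v₂² = v₁² + 2(P₁ − P₂)/ρ.
v₂ = √(0.939² + 2·4110/1030) = √(0.882 + 7.98) = 2.98 m/s.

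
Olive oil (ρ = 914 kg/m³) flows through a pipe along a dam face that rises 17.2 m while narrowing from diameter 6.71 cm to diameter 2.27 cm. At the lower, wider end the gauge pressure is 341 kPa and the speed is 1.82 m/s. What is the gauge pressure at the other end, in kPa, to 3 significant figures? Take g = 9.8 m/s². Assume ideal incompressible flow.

P₂ = 72.9 kPa

Mass conservation (A₁v₁ = A₂v₂) gives v₂ = 1.82 × 35.4/4.05 = 15.9 m/s.
Bernoulli: P₁ + ½ρv₁² + ρg h₁ = P₂ + ½ρv₂² + ρg h₂, so P₂ = P₁ + ½ρ(v₁² − v₂²) − ρg(h₂ − h₁).
P₂ = 341000 + ½·914·(1.82² − 15.9²) − 914·9.8·(+17.2) = 341000 + (-114000) − (154000) = 72900 Pa.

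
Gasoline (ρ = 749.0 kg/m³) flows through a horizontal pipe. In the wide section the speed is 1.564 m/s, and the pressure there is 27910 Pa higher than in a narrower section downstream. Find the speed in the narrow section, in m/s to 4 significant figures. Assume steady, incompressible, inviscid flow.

v₂ ≈ 8.773 m/s

Along the level pipe P + ½ρv² is conserved, hence v₂² = v₁² + 2(P₁ − P₂)/ρ.
v₂ = √(1.564² + 2·27910/749.0) = √(2.446 + 74.53) = 8.773 m/s.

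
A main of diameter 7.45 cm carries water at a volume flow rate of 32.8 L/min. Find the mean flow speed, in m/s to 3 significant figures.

Q = 32.8 L/min = 0.000547 m³/s.
v = Q/A = 0.000547 / 0.00436 = 0.125 m/s.

v = 0.125 m/s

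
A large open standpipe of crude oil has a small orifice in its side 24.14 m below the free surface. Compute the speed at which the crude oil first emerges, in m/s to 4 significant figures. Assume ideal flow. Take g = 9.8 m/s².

v ≈ 21.75 m/s

With the surface at rest and both surface and jet at atmospheric pressure, Bernoulli gives ρg h = ½ρv², so v = √(2gh) = √(2·9.8·24.14) = 21.75 m/s.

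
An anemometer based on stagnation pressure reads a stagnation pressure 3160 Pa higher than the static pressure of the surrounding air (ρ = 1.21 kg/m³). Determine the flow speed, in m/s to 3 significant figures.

v ≈ 72.3 m/s

At the stagnation point the flow is brought to rest, so Bernoulli gives P_stag − P_static = ½ρv².
v = √(2ΔP/ρ) = √(2·3160/1.21) = 72.3 m/s.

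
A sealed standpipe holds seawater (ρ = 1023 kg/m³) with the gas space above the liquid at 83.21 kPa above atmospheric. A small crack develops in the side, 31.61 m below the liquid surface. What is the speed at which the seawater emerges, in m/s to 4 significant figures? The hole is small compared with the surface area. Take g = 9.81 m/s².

v ≈ 27.98 m/s

Take point 1 at the surface (v₁ ≈ 0) and point 2 at the hole (at atmospheric pressure). Bernoulli: P₁ + ρg h = P_atm + ½ρv₂².
With P₁ − P_atm = 83210 Pa, v₂ = √(2gh + 2ΔP/ρ) = √(2·9.81·31.61 + 2·83210/1023) = 27.98 m/s.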